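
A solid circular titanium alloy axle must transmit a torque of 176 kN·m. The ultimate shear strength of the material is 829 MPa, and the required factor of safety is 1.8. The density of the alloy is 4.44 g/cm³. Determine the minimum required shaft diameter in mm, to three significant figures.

Allowable shear stress τ_allow = 829/1.8 = 460.6 MPa.
For a solid shaft τ = 16T/(πd³), so d³ = 16T/(π τ_allow) = 16×1.7600×10^8/(π×460.6) = 1.946×10^6 mm³.
d = (1.946×10^6)^(1/3) = 124.9 mm.

d = 125 mm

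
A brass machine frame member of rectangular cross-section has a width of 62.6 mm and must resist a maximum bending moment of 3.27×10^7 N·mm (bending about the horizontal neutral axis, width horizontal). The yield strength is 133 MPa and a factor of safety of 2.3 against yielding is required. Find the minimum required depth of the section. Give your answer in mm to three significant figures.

σ_allow = 133/2.3 = 57.83 MPa.
For a rectangular section σ = 6M/(bh²), so h² = 6M/(b σ_allow) = 6×3.2700×10^7/(62.6×57.83) = 54200 mm².
h = 232.8 mm.

h = 233 mm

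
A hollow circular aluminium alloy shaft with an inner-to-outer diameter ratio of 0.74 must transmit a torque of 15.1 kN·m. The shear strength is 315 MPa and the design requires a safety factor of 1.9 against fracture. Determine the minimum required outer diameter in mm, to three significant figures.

τ_allow = 315/1.9 = 165.8 MPa.
For a hollow shaft τ = 16T/[πd_o³(1−k⁴)] with k = 0.74, so 1−k⁴ = 0.7001.
d_o³ = 16T/[π τ_allow (1−k⁴)] = 16×1.5100×10^7/(π×165.8×0.7001) = 662500 mm³.
d_o = 87.18 mm.

d_o = 87.2 mm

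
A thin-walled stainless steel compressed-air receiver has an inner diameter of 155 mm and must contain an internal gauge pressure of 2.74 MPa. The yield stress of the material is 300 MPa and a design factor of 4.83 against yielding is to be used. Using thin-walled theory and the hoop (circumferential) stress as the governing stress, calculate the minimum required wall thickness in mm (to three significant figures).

t = 3.42 mm

σ_allow = 300/4.83 = 62.11 MPa.
Hoop stress σ_h = pD/(2t), so t = pD/(2σ_allow) = 2.74×155/(2×62.11) = 3.419 mm.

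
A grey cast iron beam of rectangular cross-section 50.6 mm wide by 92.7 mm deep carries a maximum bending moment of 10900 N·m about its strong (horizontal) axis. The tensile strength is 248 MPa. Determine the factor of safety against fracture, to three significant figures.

n = 1.65

Section modulus S = bh²/6 = 50.6×92.7²/6 = 72470 mm³.
σ = M/S = 1.0900×10^7/72470 = 150.4 MPa.
n = 248/150.4 = 1.649.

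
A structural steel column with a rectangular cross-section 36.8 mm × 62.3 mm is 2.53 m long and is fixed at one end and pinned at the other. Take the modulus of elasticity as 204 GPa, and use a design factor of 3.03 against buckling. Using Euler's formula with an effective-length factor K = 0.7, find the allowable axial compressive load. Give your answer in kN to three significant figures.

Buckling occurs about the weak axis: I_min = h·b³/12 = 62.3×36.8³/12 = 258700 mm⁴ (b = 36.8 mm is the smaller dimension).
Effective length L_e = KL = 0.7×2.53 m = 1771 mm.
Euler critical load P_cr = π²EI/L_e² = π²×204000×258700/1771² = 166100 N.
P_allow = P_cr/n = 166100/3.03 = 54820 N.

P_allow = 54.8 kN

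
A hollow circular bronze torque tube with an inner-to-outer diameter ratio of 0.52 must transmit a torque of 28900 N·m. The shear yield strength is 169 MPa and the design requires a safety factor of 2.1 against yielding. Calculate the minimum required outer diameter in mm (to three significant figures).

d_o = 125 mm

τ_allow = 169/2.1 = 80.48 MPa.
For a hollow shaft τ = 16T/[πd_o³(1−k⁴)] with k = 0.52, so 1−k⁴ = 0.9269.
d_o³ = 16T/[π τ_allow (1−k⁴)] = 16×2.8900×10^7/(π×80.48×0.9269) = 1.973×10^6 mm³.
d_o = 125.4 mm.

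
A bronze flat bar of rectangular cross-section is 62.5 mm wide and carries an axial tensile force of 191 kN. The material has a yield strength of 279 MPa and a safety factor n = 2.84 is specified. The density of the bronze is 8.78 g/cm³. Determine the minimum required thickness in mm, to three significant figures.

t = 31.1 mm

σ_allow = 279/2.84 = 98.24 MPa.
Required area A = F/σ_allow = 191000/98.24 = 1944 mm².
t = A/w = 1944/62.5 = 31.11 mm.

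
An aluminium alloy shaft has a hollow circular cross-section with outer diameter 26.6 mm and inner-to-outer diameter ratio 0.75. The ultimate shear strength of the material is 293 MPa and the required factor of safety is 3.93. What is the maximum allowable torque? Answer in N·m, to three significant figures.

T_allow = 188 N·m

τ_allow = 293/3.93 = 74.55 MPa.
For a hollow shaft T_allow = τ_allow·πd_o³(1−k⁴)/16 with 1−k⁴ = 0.6836, so πd_o³(1−k⁴)/16 = 2526 mm³.
T_allow = 74.55×2526 = 188300 N·mm = 188.3 N·m.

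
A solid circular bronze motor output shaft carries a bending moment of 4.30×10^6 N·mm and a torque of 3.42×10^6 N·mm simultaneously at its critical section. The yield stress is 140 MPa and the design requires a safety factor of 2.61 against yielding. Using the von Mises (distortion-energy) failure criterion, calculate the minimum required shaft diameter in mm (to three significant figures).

σ_allow = σ_y/n = 140/2.61 = 53.64 MPa.
For a solid shaft σ_b = 32M/(πd³) and τ = 16T/(πd³), so the von Mises stress is σ' = (16/πd³)·√(4M²+3T²).
√(4M²+3T²) = √(4×(4.300×10^6)² + 3×(3.420×10^6)²) = 1.044×10^7 N·mm.
d³ = 16×1.044×10^7/(π×53.64) = 991500 mm³.
d = 99.72 mm.

d = 99.7 mm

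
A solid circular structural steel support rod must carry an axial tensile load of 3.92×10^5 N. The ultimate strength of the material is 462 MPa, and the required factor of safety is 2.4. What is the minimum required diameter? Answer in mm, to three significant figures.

d = 50.9 mm

Allowable stress σ_allow = 462/2.4 = 192.5 MPa.
Required area A = F/σ_allow = 392000/192.5 = 2036 mm².
A = πd²/4 → d = √(4A/π) = 50.92 mm.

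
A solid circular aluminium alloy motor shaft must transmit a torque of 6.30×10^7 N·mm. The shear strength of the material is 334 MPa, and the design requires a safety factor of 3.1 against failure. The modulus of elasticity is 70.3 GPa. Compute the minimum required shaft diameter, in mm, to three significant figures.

d = 144 mm

Allowable shear stress τ_allow = 334/3.1 = 107.7 MPa.
For a solid shaft τ = 16T/(πd³), so d³ = 16T/(π τ_allow) = 16×6.3000×10^7/(π×107.7) = 2.978×10^6 mm³.
d = (2.978×10^6)^(1/3) = 143.9 mm.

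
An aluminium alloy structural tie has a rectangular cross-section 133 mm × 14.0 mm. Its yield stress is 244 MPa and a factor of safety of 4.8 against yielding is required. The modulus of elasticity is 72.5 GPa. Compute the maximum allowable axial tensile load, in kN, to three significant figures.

σ_allow = 244/4.8 = 50.83 MPa.
A = 133×14.0 = 1862 mm².
F_allow = σ_allow × A = 50.83×1862 = 94650 N.

F_allow = 94.7 kN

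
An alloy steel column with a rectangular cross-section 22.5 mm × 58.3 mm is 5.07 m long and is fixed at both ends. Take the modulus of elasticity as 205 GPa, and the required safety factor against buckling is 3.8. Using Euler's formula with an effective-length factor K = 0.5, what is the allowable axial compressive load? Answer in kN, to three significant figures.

P_allow = 4.59 kN

Buckling occurs about the weak axis: I_min = h·b³/12 = 58.3×22.5³/12 = 55340 mm⁴ (b = 22.5 mm is the smaller dimension).
Effective length L_e = KL = 0.5×5.07 m = 2535 mm.
Euler critical load P_cr = π²EI/L_e² = π²×205000×55340/2535² = 17420 N.
P_allow = P_cr/n = 17420/3.8 = 4585 N.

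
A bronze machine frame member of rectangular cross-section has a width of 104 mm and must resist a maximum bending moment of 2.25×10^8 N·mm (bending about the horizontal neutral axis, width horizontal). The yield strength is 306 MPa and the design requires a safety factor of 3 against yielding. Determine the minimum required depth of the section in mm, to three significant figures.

h = 357 mm

σ_allow = 306/3 = 102.0 MPa.
For a rectangular section σ = 6M/(bh²), so h² = 6M/(b σ_allow) = 6×2.2500×10^8/(104×102.0) = 127300 mm².
h = 356.7 mm.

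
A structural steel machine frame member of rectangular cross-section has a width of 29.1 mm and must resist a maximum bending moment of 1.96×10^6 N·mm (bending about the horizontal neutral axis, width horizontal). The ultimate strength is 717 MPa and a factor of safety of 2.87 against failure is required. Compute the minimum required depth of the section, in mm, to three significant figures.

σ_allow = 717/2.87 = 249.8 MPa.
For a rectangular section σ = 6M/(bh²), so h² = 6M/(b σ_allow) = 6×1960000/(29.1×249.8) = 1618 mm².
h = 40.22 mm.

h = 40.2 mm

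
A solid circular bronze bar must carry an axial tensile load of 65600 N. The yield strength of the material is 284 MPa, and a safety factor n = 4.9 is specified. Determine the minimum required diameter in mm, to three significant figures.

Allowable stress σ_allow = 284/4.9 = 57.96 MPa.
Required area A = F/σ_allow = 65600/57.96 = 1132 mm².
A = πd²/4 → d = √(4A/π) = 37.96 mm.

d = 38.0 mm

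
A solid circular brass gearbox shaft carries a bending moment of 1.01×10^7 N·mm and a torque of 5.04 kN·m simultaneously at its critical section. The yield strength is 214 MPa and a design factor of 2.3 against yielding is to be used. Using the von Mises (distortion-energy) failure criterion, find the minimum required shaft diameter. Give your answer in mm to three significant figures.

σ_allow = σ_y/n = 214/2.3 = 93.04 MPa.
For a solid shaft σ_b = 32M/(πd³) and τ = 16T/(πd³), so the von Mises stress is σ' = (16/πd³)·√(4M²+3T²).
√(4M²+3T²) = √(4×(1.010×10^7)² + 3×(5.040×10^6)²) = 2.201×10^7 N·mm.
d³ = 16×2.201×10^7/(π×93.04) = 1.205×10^6 mm³.
d = 106.4 mm.

d = 106 mm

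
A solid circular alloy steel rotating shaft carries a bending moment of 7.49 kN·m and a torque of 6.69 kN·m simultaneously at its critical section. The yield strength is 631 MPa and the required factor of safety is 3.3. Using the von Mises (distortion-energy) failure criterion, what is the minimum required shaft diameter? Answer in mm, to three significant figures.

d = 79.6 mm

σ_allow = σ_y/n = 631/3.3 = 191.2 MPa.
For a solid shaft σ_b = 32M/(πd³) and τ = 16T/(πd³), so the von Mises stress is σ' = (16/πd³)·√(4M²+3T²).
√(4M²+3T²) = √(4×(7.490×10^6)² + 3×(6.690×10^6)²) = 1.894×10^7 N·mm.
d³ = 16×1.894×10^7/(π×191.2) = 504400 mm³.
d = 79.60 mm.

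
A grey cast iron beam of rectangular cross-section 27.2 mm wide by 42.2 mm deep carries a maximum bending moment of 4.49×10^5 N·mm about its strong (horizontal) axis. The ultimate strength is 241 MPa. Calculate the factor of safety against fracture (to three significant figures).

Section modulus S = bh²/6 = 27.2×42.2²/6 = 8073 mm³.
σ = M/S = 449000/8073 = 55.62 MPa.
n = 241/55.62 = 4.333.

n = 4.33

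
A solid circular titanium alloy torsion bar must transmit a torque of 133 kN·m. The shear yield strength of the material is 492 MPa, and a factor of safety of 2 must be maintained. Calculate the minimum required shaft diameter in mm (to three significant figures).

Allowable shear stress τ_allow = 492/2 = 246.0 MPa.
For a solid shaft τ = 16T/(πd³), so d³ = 16T/(π τ_allow) = 16×1.3300×10^8/(π×246.0) = 2.754×10^6 mm³.
d = (2.754×10^6)^(1/3) = 140.2 mm.

d = 140 mm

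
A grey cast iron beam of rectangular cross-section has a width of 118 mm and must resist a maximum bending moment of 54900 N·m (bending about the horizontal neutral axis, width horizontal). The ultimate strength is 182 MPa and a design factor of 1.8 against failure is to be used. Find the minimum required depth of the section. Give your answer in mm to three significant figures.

σ_allow = 182/1.8 = 101.1 MPa.
For a rectangular section σ = 6M/(bh²), so h² = 6M/(b σ_allow) = 6×5.4900×10^7/(118×101.1) = 27610 mm².
h = 166.2 mm.

h = 166 mm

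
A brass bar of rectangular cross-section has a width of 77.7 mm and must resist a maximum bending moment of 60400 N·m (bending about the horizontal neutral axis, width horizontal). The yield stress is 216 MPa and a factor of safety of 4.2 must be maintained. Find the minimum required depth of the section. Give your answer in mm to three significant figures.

σ_allow = 216/4.2 = 51.43 MPa.
For a rectangular section σ = 6M/(bh²), so h² = 6M/(b σ_allow) = 6×6.0400×10^7/(77.7×51.43) = 90690 mm².
h = 301.1 mm.

h = 301 mm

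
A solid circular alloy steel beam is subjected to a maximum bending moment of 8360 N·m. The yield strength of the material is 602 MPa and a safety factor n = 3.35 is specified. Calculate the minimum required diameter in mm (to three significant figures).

d = 78.0 mm

σ_allow = 602/3.35 = 179.7 MPa.
For a solid circular section σ = 32M/(πd³), so d³ = 32M/(π σ_allow) = 32×8360000/(π×179.7) = 473900 mm³.
d = 77.96 mm.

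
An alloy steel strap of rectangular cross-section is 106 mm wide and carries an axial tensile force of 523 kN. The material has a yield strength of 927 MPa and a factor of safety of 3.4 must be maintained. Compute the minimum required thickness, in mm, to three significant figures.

t = 18.1 mm

σ_allow = 927/3.4 = 272.6 MPa.
Required area A = F/σ_allow = 523000/272.6 = 1918 mm².
t = A/w = 1918/106 = 18.10 mm.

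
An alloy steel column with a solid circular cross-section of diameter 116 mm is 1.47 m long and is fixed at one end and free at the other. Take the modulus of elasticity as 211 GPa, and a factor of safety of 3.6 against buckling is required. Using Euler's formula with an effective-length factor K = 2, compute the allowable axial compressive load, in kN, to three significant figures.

P_allow = 595 kN

I = πd⁴/64 = π×116⁴/64 = 8.888×10^6 mm⁴.
Effective length L_e = KL = 2×1.47 m = 2940 mm.
Euler critical load P_cr = π²EI/L_e² = π²×211000×8.888×10^6/2940² = 2.141×10^6 N.
P_allow = P_cr/n = 2.141×10^6/3.6 = 594800 N.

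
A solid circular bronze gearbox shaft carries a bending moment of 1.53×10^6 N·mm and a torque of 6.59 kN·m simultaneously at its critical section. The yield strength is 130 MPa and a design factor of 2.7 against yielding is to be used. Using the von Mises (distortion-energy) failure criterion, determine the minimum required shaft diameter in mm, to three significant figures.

d = 108 mm

σ_allow = σ_y/n = 130/2.7 = 48.15 MPa.
For a solid shaft σ_b = 32M/(πd³) and τ = 16T/(πd³), so the von Mises stress is σ' = (16/πd³)·√(4M²+3T²).
√(4M²+3T²) = √(4×(1.530×10^6)² + 3×(6.590×10^6)²) = 1.182×10^7 N·mm.
d³ = 16×1.182×10^7/(π×48.15) = 1.250×10^6 mm³.
d = 107.7 mm.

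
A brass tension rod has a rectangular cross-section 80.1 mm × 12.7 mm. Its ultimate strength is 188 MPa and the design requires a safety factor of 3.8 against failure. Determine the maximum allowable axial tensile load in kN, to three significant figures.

σ_allow = 188/3.8 = 49.47 MPa.
A = 80.1×12.7 = 1017 mm².
F_allow = σ_allow × A = 49.47×1017 = 50330 N.

F_allow = 50.3 kN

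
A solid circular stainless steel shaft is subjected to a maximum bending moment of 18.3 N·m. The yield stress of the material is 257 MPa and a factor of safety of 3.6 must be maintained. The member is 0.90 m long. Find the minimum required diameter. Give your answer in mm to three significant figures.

d = 13.8 mm

σ_allow = 257/3.6 = 71.39 MPa.
For a solid circular section σ = 32M/(πd³), so d³ = 32M/(π σ_allow) = 32×18300/(π×71.39) = 2611 mm³.
d = 13.77 mm.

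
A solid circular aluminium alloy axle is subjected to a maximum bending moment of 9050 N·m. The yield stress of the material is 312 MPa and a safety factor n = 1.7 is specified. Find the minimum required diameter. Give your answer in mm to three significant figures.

σ_allow = 312/1.7 = 183.5 MPa.
For a solid circular section σ = 32M/(πd³), so d³ = 32M/(π σ_allow) = 32×9050000/(π×183.5) = 502300 mm³.
d = 79.49 mm.

d = 79.5 mm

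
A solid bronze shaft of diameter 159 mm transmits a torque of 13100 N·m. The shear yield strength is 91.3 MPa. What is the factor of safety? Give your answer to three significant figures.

n = 5.50

τ = 16T/(πd³) = 16×1.3100×10^7/(π×159³) = 16.60 MPa.
n = τ_limit/τ = 91.3/16.60 = 5.501.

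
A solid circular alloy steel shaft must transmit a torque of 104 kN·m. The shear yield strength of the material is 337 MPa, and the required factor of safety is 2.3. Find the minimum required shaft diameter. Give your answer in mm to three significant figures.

d = 153 mm

Allowable shear stress τ_allow = 337/2.3 = 146.5 MPa.
For a solid shaft τ = 16T/(πd³), so d³ = 16T/(π τ_allow) = 16×1.0400×10^8/(π×146.5) = 3.615×10^6 mm³.
d = (3.615×10^6)^(1/3) = 153.5 mm.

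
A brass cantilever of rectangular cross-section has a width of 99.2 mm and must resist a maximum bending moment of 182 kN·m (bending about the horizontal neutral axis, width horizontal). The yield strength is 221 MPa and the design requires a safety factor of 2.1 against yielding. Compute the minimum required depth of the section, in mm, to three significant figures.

h = 323 mm

σ_allow = 221/2.1 = 105.2 MPa.
For a rectangular section σ = 6M/(bh²), so h² = 6M/(b σ_allow) = 6×1.8200×10^8/(99.2×105.2) = 104600 mm².
h = 323.4 mm.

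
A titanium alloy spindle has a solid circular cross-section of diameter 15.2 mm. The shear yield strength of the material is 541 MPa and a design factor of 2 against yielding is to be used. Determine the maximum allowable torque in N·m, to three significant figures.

τ_allow = 541/2 = 270.5 MPa.
For a solid shaft T_allow = τ_allow·πd³/16; πd³/16 = π×15.2³/16 = 689.5 mm³.
T_allow = 270.5×689.5 = 186500 N·mm = 186.5 N·m.

T_allow = 187 N·m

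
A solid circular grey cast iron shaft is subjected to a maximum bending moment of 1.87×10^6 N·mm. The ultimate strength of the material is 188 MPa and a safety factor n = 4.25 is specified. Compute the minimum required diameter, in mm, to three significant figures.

d = 75.5 mm

σ_allow = 188/4.25 = 44.24 MPa.
For a solid circular section σ = 32M/(πd³), so d³ = 32M/(π σ_allow) = 32×1870000/(π×44.24) = 430600 mm³.
d = 75.51 mm.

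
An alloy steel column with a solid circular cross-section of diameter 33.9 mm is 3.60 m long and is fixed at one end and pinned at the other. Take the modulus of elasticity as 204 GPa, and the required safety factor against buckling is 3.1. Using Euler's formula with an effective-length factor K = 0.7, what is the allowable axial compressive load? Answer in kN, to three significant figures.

I = πd⁴/64 = π×33.9⁴/64 = 64830 mm⁴.
Effective length L_e = KL = 0.7×3.60 m = 2520 mm.
Euler critical load P_cr = π²EI/L_e² = π²×204000×64830/2520² = 20550 N.
P_allow = P_cr/n = 20550/3.1 = 6630 N.

P_allow = 6.63 kN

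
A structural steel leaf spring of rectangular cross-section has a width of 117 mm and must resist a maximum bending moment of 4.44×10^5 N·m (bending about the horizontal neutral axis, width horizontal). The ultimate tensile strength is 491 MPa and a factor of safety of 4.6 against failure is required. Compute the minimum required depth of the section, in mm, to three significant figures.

h = 462 mm

σ_allow = 491/4.6 = 106.7 MPa.
For a rectangular section σ = 6M/(bh²), so h² = 6M/(b σ_allow) = 6×4.4400×10^8/(117×106.7) = 213300 mm².
h = 461.9 mm.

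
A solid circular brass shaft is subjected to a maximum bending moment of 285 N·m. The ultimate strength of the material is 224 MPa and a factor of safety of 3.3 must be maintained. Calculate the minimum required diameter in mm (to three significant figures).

σ_allow = 224/3.3 = 67.88 MPa.
For a solid circular section σ = 32M/(πd³), so d³ = 32M/(π σ_allow) = 32×285000/(π×67.88) = 42770 mm³.
d = 34.97 mm.

d = 35.0 mm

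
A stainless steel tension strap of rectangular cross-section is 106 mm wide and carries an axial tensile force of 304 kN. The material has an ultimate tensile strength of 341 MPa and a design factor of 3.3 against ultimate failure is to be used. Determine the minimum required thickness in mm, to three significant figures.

σ_allow = 341/3.3 = 103.3 MPa.
Required area A = F/σ_allow = 304000/103.3 = 2942 mm².
t = A/w = 2942/106 = 27.75 mm.

t = 27.8 mm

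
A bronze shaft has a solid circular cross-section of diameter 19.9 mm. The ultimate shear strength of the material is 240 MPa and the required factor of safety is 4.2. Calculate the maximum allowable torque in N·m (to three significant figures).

T_allow = 88.4 N·m

τ_allow = 240/4.2 = 57.14 MPa.
For a solid shaft T_allow = τ_allow·πd³/16; πd³/16 = π×19.9³/16 = 1547 mm³.
T_allow = 57.14×1547 = 88420 N·mm = 88.42 N·m.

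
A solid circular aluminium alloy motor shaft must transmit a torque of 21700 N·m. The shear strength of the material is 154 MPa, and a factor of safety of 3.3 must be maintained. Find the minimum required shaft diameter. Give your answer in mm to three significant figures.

d = 133 mm

Allowable shear stress τ_allow = 154/3.3 = 46.67 MPa.
For a solid shaft τ = 16T/(πd³), so d³ = 16T/(π τ_allow) = 16×2.1700×10^7/(π×46.67) = 2.368×10^6 mm³.
d = (2.368×10^6)^(1/3) = 133.3 mm.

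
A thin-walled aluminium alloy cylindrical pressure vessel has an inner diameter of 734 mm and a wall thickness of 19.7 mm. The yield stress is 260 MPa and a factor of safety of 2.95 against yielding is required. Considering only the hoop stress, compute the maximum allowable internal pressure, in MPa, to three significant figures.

p_allow = 4.73 MPa

σ_allow = 260/2.95 = 88.14 MPa.
σ_h = pD/(2t) → p_allow = 2σ_allow t/D = 2×88.14×19.7/734 = 4.731 MPa.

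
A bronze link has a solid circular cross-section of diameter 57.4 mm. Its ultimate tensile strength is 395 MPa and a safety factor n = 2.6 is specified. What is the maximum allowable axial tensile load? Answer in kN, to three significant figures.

σ_allow = 395/2.6 = 151.9 MPa.
A = πd²/4 = π×57.4²/4 = 2588 mm².
F_allow = σ_allow × A = 151.9×2588 = 393100 N.

F_allow = 393 kN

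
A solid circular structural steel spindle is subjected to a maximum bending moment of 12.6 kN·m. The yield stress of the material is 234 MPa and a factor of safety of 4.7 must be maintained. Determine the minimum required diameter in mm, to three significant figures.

σ_allow = 234/4.7 = 49.79 MPa.
For a solid circular section σ = 32M/(πd³), so d³ = 32M/(π σ_allow) = 32×1.2600×10^7/(π×49.79) = 2.578×10^6 mm³.
d = 137.1 mm.

d = 137 mm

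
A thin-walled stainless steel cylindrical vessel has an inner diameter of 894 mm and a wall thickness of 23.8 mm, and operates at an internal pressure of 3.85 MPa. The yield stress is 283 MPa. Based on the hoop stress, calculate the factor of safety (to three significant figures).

σ_h = pD/(2t) = 3.85×894/(2×23.8) = 72.31 MPa.
n = 283/72.31 = 3.914.

n = 3.91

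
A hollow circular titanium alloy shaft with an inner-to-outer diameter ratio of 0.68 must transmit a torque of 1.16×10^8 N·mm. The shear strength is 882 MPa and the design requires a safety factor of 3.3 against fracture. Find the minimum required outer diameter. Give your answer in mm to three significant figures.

τ_allow = 882/3.3 = 267.3 MPa.
For a hollow shaft τ = 16T/[πd_o³(1−k⁴)] with k = 0.68, so 1−k⁴ = 0.7862.
d_o³ = 16T/[π τ_allow (1−k⁴)] = 16×1.1600×10^8/(π×267.3×0.7862) = 2.812×10^6 mm³.
d_o = 141.1 mm.

d_o = 141 mm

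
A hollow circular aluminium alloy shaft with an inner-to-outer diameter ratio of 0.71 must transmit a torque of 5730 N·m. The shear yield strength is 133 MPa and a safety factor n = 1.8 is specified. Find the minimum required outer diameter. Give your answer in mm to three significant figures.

d_o = 80.9 mm

τ_allow = 133/1.8 = 73.89 MPa.
For a hollow shaft τ = 16T/[πd_o³(1−k⁴)] with k = 0.71, so 1−k⁴ = 0.7459.
d_o³ = 16T/[π τ_allow (1−k⁴)] = 16×5730000/(π×73.89×0.7459) = 529500 mm³.
d_o = 80.90 mm.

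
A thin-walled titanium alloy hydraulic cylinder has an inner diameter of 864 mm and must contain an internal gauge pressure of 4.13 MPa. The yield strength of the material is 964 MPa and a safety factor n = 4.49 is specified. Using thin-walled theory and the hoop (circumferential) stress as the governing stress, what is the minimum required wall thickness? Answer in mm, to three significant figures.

σ_allow = 964/4.49 = 214.7 MPa.
Hoop stress σ_h = pD/(2t), so t = pD/(2σ_allow) = 4.13×864/(2×214.7) = 8.310 mm.

t = 8.31 mm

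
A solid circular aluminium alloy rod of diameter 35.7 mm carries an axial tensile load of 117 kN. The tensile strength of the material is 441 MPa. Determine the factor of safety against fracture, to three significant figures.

A = πd²/4 = 1001 mm².
σ = F/A = 117000/1001 = 116.9 MPa.
n = 441/116.9 = 3.773.

n = 3.77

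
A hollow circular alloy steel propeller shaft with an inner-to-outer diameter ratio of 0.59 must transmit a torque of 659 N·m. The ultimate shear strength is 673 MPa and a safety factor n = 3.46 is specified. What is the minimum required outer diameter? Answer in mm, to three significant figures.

d_o = 27.0 mm

τ_allow = 673/3.46 = 194.5 MPa.
For a hollow shaft τ = 16T/[πd_o³(1−k⁴)] with k = 0.59, so 1−k⁴ = 0.8788.
d_o³ = 16T/[π τ_allow (1−k⁴)] = 16×659000/(π×194.5×0.8788) = 19630 mm³.
d_o = 26.98 mm.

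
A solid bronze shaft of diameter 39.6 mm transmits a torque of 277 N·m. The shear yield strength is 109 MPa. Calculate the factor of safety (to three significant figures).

τ = 16T/(πd³) = 16×277000/(π×39.6³) = 22.72 MPa.
n = τ_limit/τ = 109/22.72 = 4.798.

n = 4.80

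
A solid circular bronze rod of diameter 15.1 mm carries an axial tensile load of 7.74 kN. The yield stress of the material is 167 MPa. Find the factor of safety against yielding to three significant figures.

n = 3.86

A = πd²/4 = 179.1 mm².
σ = F/A = 7740.0/179.1 = 43.22 MPa.
n = 167/43.22 = 3.864.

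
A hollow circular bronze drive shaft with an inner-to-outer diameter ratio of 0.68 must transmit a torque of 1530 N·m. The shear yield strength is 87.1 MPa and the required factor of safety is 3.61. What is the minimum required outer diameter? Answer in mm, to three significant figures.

τ_allow = 87.1/3.61 = 24.13 MPa.
For a hollow shaft τ = 16T/[πd_o³(1−k⁴)] with k = 0.68, so 1−k⁴ = 0.7862.
d_o³ = 16T/[π τ_allow (1−k⁴)] = 16×1530000/(π×24.13×0.7862) = 410800 mm³.
d_o = 74.34 mm.

d_o = 74.3 mm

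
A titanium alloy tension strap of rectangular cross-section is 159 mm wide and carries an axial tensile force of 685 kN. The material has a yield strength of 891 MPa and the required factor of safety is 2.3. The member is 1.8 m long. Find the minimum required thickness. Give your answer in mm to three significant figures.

σ_allow = 891/2.3 = 387.4 MPa.
Required area A = F/σ_allow = 685000/387.4 = 1768 mm².
t = A/w = 1768/159 = 11.12 mm.

t = 11.1 mm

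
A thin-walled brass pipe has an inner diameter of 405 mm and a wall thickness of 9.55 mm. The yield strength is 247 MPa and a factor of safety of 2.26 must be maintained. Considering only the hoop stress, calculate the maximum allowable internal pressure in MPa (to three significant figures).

σ_allow = 247/2.26 = 109.3 MPa.
σ_h = pD/(2t) → p_allow = 2σ_allow t/D = 2×109.3×9.55/405 = 5.154 MPa.

p_allow = 5.15 MPa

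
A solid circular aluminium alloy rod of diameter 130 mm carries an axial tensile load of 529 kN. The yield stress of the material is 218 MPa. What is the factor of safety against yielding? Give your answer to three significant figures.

A = πd²/4 = 13270 mm².
σ = F/A = 529000/13270 = 39.85 MPa.
n = 218/39.85 = 5.470.

n = 5.47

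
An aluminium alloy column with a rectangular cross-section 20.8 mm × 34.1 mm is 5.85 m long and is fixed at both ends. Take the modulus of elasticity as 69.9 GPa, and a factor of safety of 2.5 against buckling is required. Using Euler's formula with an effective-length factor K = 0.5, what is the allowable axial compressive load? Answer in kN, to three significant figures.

Buckling occurs about the weak axis: I_min = h·b³/12 = 34.1×20.8³/12 = 25570 mm⁴ (b = 20.8 mm is the smaller dimension).
Effective length L_e = KL = 0.5×5.85 m = 2925 mm.
Euler critical load P_cr = π²EI/L_e² = π²×69900×25570/2925² = 2062 N.
P_allow = P_cr/n = 2062/2.5 = 824.8 N.

P_allow = 0.825 kN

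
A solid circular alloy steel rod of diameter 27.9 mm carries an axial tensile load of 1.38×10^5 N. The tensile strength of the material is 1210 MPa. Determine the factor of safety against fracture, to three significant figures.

n = 5.36

A = πd²/4 = 611.4 mm².
σ = F/A = 138000/611.4 = 225.7 MPa.
n = 1210/225.7 = 5.360.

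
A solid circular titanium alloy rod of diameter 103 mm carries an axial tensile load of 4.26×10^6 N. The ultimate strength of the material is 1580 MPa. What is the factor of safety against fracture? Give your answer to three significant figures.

A = πd²/4 = 8332 mm².
σ = F/A = 4260000/8332 = 511.3 MPa.
n = 1580/511.3 = 3.090.

n = 3.09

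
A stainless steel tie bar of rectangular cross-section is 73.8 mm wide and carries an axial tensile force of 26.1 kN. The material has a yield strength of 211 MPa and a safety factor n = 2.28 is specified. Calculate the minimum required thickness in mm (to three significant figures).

t = 3.82 mm

σ_allow = 211/2.28 = 92.54 MPa.
Required area A = F/σ_allow = 26100/92.54 = 282.0 mm².
t = A/w = 282.0/73.8 = 3.822 mm.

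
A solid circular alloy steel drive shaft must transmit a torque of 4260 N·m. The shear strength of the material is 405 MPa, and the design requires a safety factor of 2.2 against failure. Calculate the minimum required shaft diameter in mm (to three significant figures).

d = 49.0 mm

Allowable shear stress τ_allow = 405/2.2 = 184.1 MPa.
For a solid shaft τ = 16T/(πd³), so d³ = 16T/(π τ_allow) = 16×4260000/(π×184.1) = 117900 mm³.
d = (117900)^(1/3) = 49.03 mm.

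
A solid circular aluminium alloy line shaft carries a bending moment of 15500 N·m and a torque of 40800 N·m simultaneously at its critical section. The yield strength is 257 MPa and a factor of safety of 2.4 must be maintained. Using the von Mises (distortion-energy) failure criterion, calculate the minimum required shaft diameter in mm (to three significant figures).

σ_allow = σ_y/n = 257/2.4 = 107.1 MPa.
For a solid shaft σ_b = 32M/(πd³) and τ = 16T/(πd³), so the von Mises stress is σ' = (16/πd³)·√(4M²+3T²).
√(4M²+3T²) = √(4×(1.550×10^7)² + 3×(4.080×10^7)²) = 7.717×10^7 N·mm.
d³ = 16×7.717×10^7/(π×107.1) = 3.670×10^6 mm³.
d = 154.3 mm.

d = 154 mm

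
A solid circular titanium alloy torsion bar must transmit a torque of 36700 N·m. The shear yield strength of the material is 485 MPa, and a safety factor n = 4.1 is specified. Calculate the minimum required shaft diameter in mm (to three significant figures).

d = 116 mm

Allowable shear stress τ_allow = 485/4.1 = 118.3 MPa.
For a solid shaft τ = 16T/(πd³), so d³ = 16T/(π τ_allow) = 16×3.6700×10^7/(π×118.3) = 1.580×10^6 mm³.
d = (1.580×10^6)^(1/3) = 116.5 mm.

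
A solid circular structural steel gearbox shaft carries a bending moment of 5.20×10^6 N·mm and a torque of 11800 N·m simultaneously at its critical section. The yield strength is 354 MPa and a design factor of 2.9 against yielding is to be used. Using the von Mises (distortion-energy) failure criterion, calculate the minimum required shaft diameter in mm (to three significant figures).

d = 98.5 mm

σ_allow = σ_y/n = 354/2.9 = 122.1 MPa.
For a solid shaft σ_b = 32M/(πd³) and τ = 16T/(πd³), so the von Mises stress is σ' = (16/πd³)·√(4M²+3T²).
√(4M²+3T²) = √(4×(5.200×10^6)² + 3×(1.180×10^7)²) = 2.293×10^7 N·mm.
d³ = 16×2.293×10^7/(π×122.1) = 956800 mm³.
d = 98.54 mm.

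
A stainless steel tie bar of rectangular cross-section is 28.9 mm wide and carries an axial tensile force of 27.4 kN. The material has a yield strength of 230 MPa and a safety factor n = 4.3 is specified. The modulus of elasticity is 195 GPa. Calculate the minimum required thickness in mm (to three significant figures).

σ_allow = 230/4.3 = 53.49 MPa.
Required area A = F/σ_allow = 27400/53.49 = 512.3 mm².
t = A/w = 512.3/28.9 = 17.73 mm.

t = 17.7 mm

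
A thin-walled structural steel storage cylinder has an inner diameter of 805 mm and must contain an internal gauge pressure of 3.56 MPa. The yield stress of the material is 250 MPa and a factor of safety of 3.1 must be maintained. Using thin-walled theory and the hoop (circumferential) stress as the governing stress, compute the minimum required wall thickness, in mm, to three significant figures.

σ_allow = 250/3.1 = 80.65 MPa.
Hoop stress σ_h = pD/(2t), so t = pD/(2σ_allow) = 3.56×805/(2×80.65) = 17.77 mm.

t = 17.8 mm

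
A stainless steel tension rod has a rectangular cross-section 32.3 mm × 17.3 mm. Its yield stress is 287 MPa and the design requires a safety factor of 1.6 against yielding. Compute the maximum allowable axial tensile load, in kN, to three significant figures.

F_allow = 100 kN

σ_allow = 287/1.6 = 179.4 MPa.
A = 32.3×17.3 = 558.8 mm².
F_allow = σ_allow × A = 179.4×558.8 = 100200 N.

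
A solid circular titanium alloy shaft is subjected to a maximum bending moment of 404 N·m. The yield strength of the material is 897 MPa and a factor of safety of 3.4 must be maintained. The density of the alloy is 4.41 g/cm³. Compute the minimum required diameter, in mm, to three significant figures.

d = 25.0 mm

σ_allow = 897/3.4 = 263.8 MPa.
For a solid circular section σ = 32M/(πd³), so d³ = 32M/(π σ_allow) = 32×404000/(π×263.8) = 15600 mm³.
d = 24.99 mm.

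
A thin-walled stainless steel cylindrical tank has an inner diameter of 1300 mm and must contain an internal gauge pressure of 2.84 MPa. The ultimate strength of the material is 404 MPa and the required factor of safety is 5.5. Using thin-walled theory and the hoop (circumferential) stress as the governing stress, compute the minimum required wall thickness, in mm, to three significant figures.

σ_allow = 404/5.5 = 73.45 MPa.
Hoop stress σ_h = pD/(2t), so t = pD/(2σ_allow) = 2.84×1300/(2×73.45) = 25.13 mm.

t = 25.1 mm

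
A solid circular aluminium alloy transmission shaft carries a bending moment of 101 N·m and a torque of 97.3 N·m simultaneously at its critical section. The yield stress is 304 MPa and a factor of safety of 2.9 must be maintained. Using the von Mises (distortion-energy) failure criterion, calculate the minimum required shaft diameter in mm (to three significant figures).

σ_allow = σ_y/n = 304/2.9 = 104.8 MPa.
For a solid shaft σ_b = 32M/(πd³) and τ = 16T/(πd³), so the von Mises stress is σ' = (16/πd³)·√(4M²+3T²).
√(4M²+3T²) = √(4×(101000)² + 3×(97300)²) = 263100 N·mm.
d³ = 16×263100/(π×104.8) = 12780 mm³.
d = 23.38 mm.

d = 23.4 mm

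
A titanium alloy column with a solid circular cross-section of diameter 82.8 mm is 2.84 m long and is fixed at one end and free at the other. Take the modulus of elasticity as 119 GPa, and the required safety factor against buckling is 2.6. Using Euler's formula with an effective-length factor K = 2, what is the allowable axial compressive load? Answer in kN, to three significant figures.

P_allow = 32.3 kN

I = πd⁴/64 = π×82.8⁴/64 = 2.307×10^6 mm⁴.
Effective length L_e = KL = 2×2.84 m = 5680 mm.
Euler critical load P_cr = π²EI/L_e² = π²×119000×2.307×10^6/5680² = 83990 N.
P_allow = P_cr/n = 83990/2.6 = 32300 N.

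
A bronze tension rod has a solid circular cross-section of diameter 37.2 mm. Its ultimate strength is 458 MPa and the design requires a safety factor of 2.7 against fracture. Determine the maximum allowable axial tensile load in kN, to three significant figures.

σ_allow = 458/2.7 = 169.6 MPa.
A = πd²/4 = π×37.2²/4 = 1087 mm².
F_allow = σ_allow × A = 169.6×1087 = 184400 N.

F_allow = 184 kN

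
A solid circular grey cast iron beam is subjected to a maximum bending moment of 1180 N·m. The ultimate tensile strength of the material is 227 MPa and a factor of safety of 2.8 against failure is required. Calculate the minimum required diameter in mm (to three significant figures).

σ_allow = 227/2.8 = 81.07 MPa.
For a solid circular section σ = 32M/(πd³), so d³ = 32M/(π σ_allow) = 32×1180000/(π×81.07) = 148300 mm³.
d = 52.93 mm.

d = 52.9 mm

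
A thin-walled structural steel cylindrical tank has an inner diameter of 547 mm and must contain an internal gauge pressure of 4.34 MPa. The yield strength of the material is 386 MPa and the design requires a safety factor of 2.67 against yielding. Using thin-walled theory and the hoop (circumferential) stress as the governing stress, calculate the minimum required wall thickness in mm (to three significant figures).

t = 8.21 mm

σ_allow = 386/2.67 = 144.6 MPa.
Hoop stress σ_h = pD/(2t), so t = pD/(2σ_allow) = 4.34×547/(2×144.6) = 8.211 mm.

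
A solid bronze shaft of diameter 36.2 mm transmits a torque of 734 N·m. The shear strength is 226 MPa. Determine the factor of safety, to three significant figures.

n = 2.87

τ = 16T/(πd³) = 16×734000/(π×36.2³) = 78.80 MPa.
n = τ_limit/τ = 226/78.80 = 2.868.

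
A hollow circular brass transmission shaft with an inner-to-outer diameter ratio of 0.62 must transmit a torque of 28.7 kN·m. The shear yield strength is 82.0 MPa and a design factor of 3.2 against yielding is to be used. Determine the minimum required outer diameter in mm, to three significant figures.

d_o = 188 mm

τ_allow = 82.0/3.2 = 25.62 MPa.
For a hollow shaft τ = 16T/[πd_o³(1−k⁴)] with k = 0.62, so 1−k⁴ = 0.8522.
d_o³ = 16T/[π τ_allow (1−k⁴)] = 16×2.8700×10^7/(π×25.62×0.8522) = 6.693×10^6 mm³.
d_o = 188.5 mm.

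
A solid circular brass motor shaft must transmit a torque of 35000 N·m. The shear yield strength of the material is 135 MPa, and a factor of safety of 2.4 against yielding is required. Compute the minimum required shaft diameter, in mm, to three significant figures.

Allowable shear stress τ_allow = 135/2.4 = 56.25 MPa.
For a solid shaft τ = 16T/(πd³), so d³ = 16T/(π τ_allow) = 16×3.5000×10^7/(π×56.25) = 3.169×10^6 mm³.
d = (3.169×10^6)^(1/3) = 146.9 mm.

d = 147 mm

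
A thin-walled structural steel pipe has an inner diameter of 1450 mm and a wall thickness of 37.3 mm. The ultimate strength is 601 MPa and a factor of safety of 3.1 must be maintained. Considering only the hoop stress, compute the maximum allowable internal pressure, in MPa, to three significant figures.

p_allow = 9.97 MPa

σ_allow = 601/3.1 = 193.9 MPa.
σ_h = pD/(2t) → p_allow = 2σ_allow t/D = 2×193.9×37.3/1450 = 9.974 MPa.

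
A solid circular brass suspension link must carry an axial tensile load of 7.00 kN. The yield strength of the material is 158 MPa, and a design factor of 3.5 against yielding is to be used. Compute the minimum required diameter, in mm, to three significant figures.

Allowable stress σ_allow = 158/3.5 = 45.14 MPa.
Required area A = F/σ_allow = 7000.0/45.14 = 155.1 mm².
A = πd²/4 → d = √(4A/π) = 14.05 mm.

d = 14.1 mm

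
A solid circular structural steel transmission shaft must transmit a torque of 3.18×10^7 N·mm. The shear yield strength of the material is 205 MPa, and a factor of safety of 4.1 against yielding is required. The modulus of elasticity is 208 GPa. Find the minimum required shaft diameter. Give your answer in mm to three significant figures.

Allowable shear stress τ_allow = 205/4.1 = 50.00 MPa.
For a solid shaft τ = 16T/(πd³), so d³ = 16T/(π τ_allow) = 16×3.1800×10^7/(π×50.00) = 3.239×10^6 mm³.
d = (3.239×10^6)^(1/3) = 148.0 mm.

d = 148 mm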